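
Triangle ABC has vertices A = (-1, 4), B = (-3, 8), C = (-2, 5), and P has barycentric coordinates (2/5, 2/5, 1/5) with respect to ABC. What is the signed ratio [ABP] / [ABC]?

The signed ratio [ABP]/[ABC] equals the barycentric coordinate of P at vertex C, which is 1/5.

1/5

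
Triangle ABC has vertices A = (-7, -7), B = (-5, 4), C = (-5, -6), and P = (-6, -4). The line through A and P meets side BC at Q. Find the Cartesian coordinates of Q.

Barycentric coordinates of P with respect to ABC: (1/2, 1/4, 1/4).
On side BC the A-coordinate is zero; dropping P's A-weight 1/2 and renormalizing the remaining 1/4 : 1/4 gives weights 1/2, 1/2 on B, C.
Q = (1/2)·(-5, 4) + (1/2)·(-5, -6) = (-5, -1).

(-5, -1)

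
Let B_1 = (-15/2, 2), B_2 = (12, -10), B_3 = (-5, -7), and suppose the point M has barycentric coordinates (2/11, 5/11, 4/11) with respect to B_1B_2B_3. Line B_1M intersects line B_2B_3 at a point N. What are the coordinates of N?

(40/9, -26/3)

Line B_1M meets B_2B_3 where the B_1-coordinate vanishes; zeroing M's B_1-weight and renormalizing leaves B_2, B_3-weights 5/11 : 4/11 → (5/9, 4/9).
So N = (5/9)·B_2 + (4/9)·B_3 = (40/9, -26/3).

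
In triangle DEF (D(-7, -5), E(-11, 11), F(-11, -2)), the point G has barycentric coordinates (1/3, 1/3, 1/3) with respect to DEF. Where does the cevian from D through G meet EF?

Line DG meets EF where the D-coordinate vanishes; zeroing G's D-weight and renormalizing leaves E, F-weights 1/3 : 1/3 → (1/2, 1/2).
So H = (1/2)·E + (1/2)·F = (-11, 9/2).

(-11, 9/2)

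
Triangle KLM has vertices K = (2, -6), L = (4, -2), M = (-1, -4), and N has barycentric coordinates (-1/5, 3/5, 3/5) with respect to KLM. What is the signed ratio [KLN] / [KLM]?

3/5

The signed ratio [KLN]/[KLM] equals the barycentric coordinate of N at vertex M, which is 3/5.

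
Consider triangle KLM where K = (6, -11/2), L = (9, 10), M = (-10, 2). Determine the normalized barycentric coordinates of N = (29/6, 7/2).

(1/3, 1/2, 1/6)

Signed area of the reference triangle: [KLM] = ½·(6·(10−2) + 9·(2−(-11/2)) + (-10)·(-11/2−10)) = ½·(48 + 135/2 + 155) = 541/4.
[NLM] = ½·((29/6)·(10−2) + 9·(2−(7/2)) + (-10)·(7/2−10)) = ½·(116/3 − 27/2 + 65) = 541/12, so the K-coordinate is (541/12)/(541/4) = 1/3.
[KNM] = ½·(6·(7/2−2) + (29/6)·(2−(-11/2)) + (-10)·(-11/2−(7/2))) = ½·(9 + 145/4 + 90) = 541/8, so the L-coordinate is 1/2.
[KLN] = ½·(6·(10−(7/2)) + 9·(7/2−(-11/2)) + (29/6)·(-11/2−10)) = ½·(39 + 81 − 899/12) = 541/24, so the M-coordinate is 1/6.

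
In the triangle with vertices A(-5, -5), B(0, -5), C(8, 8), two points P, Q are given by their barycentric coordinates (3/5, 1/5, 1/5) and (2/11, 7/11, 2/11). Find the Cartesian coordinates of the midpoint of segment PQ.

(-47/110, -277/110)

Barycentric coordinates of the midpoint are the average: (43/110, 23/55, 21/110).
Converting: (43/110)·A + (23/55)·B + (21/110)·C = (-47/110, -277/110).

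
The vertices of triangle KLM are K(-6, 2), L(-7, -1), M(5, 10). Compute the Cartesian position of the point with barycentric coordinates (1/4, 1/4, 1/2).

(-3/4, 21/4)

N = (1/4)·K + (1/4)·L + (1/2)·M.
x-coordinate: (1/4)·(-6) + (1/4)·(-7) + (1/2)·5 = -3/4.
y-coordinate: (1/4)·2 + (1/4)·(-1) + (1/2)·10 = 21/4.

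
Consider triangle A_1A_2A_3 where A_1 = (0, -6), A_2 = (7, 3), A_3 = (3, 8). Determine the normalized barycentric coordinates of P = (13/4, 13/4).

Signed area of the reference triangle: [A_1A_2A_3] = ½·(0·(3−8) + 7·(8−(-6)) + 3·(-6−3)) = ½·(0 + 98 − 27) = 71/2.
[PA_2A_3] = ½·((13/4)·(3−8) + 7·(8−(13/4)) + 3·(13/4−3)) = ½·(-65/4 + 133/4 + 3/4) = 71/8, so the A_1-coordinate is (71/8)/(71/2) = 1/4.
[A_1PA_3] = ½·(0·(13/4−8) + (13/4)·(8−(-6)) + 3·(-6−(13/4))) = ½·(0 + 91/2 − 111/4) = 71/8, so the A_2-coordinate is 1/4.
[A_1A_2P] = ½·(0·(3−(13/4)) + 7·(13/4−(-6)) + (13/4)·(-6−3)) = ½·(0 + 259/4 − 117/4) = 71/4, so the A_3-coordinate is 1/2.
Check: 1/4 + 1/4 + 1/2 = 1.

(1/4, 1/4, 1/2)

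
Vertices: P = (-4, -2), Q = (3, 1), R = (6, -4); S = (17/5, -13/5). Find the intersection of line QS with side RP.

Barycentric coordinates of S with respect to PQR: (1/5, 1/5, 3/5).
On side RP the Q-coordinate is zero; dropping S's Q-weight 1/5 and renormalizing the remaining 3/5 : 1/5 gives weights 3/4, 1/4 on R, P.
T = (3/4)·(6, -4) + (1/4)·(-4, -2) = (7/2, -7/2).

(7/2, -7/2)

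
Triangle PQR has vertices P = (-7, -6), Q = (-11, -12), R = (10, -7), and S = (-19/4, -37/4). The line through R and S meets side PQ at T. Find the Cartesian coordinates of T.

(-29/3, -10)

Barycentric coordinates of S with respect to PQR: (1/4, 1/2, 1/4).
On side PQ the R-coordinate is zero; dropping S's R-weight 1/4 and renormalizing the remaining 1/4 : 1/2 gives weights 1/3, 2/3 on P, Q.
T = (1/3)·(-7, -6) + (2/3)·(-11, -12) = (-29/3, -10).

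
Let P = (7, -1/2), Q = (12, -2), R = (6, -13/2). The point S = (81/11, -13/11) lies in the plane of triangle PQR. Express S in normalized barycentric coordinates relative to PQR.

Signed area of the reference triangle: [PQR] = ½·(7·(-2−(-13/2)) + 12·(-13/2−(-1/2)) + 6·(-1/2−(-2))) = ½·(63/2 − 72 + 9) = -63/4.
[SQR] = ½·((81/11)·(-2−(-13/2)) + 12·(-13/2−(-13/11)) + 6·(-13/11−(-2))) = ½·(729/22 − 702/11 + 54/11) = -567/44, so the P-coordinate is (-567/44)/(-63/4) = 9/11.
[PSR] = ½·(7·(-13/11−(-13/2)) + (81/11)·(-13/2−(-1/2)) + 6·(-1/2−(-13/11))) = ½·(819/22 − 486/11 + 45/11) = -63/44, so the Q-coordinate is 1/11.
[PQS] = ½·(7·(-2−(-13/11)) + 12·(-13/11−(-1/2)) + (81/11)·(-1/2−(-2))) = ½·(-63/11 − 90/11 + 243/22) = -63/44, so the R-coordinate is 1/11.
Check: 9/11 + 1/11 + 1/11 = 1.

(9/11, 1/11, 1/11)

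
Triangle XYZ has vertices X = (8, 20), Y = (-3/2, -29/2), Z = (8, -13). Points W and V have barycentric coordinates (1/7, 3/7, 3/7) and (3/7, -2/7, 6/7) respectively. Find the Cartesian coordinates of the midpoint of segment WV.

Barycentric coordinates of the midpoint are the average: (2/7, 1/14, 9/14).
Converting: (2/7)·X + (1/14)·Y + (9/14)·Z = (205/28, -103/28).

(205/28, -103/28)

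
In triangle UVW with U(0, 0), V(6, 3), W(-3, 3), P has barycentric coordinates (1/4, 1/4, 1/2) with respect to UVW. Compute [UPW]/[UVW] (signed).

1/4

The signed ratio [UPW]/[UVW] equals the barycentric coordinate of P at vertex V, which is 1/4.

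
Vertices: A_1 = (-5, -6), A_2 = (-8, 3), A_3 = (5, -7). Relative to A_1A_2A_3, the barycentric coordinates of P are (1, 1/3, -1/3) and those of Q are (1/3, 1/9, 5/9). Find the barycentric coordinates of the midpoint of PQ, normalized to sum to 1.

(2/3, 2/9, 1/9)

Since both coordinate triples sum to 1, the midpoint's barycentrics are the componentwise average.
(1+1/3)/2 = 2/3; similarly 2/9 and 1/9.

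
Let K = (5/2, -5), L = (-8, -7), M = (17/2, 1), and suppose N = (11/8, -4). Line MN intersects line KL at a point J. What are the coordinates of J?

Barycentric coordinates of N with respect to KLM: (1/2, 1/4, 1/4).
On side KL the M-coordinate is zero; dropping N's M-weight 1/4 and renormalizing the remaining 1/2 : 1/4 gives weights 2/3, 1/3 on K, L.
J = (2/3)·(5/2, -5) + (1/3)·(-8, -7) = (-1, -17/3).

(-1, -17/3)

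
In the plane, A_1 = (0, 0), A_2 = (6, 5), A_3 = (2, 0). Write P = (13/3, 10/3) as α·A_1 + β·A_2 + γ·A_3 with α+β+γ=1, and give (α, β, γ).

Signed area of the reference triangle: [A_1A_2A_3] = ½·(0·(5−0) + 6·(0−0) + 2·(0−5)) = ½·(0 + 0 − 10) = -5.
[PA_2A_3] = ½·((13/3)·(5−0) + 6·(0−(10/3)) + 2·(10/3−5)) = ½·(65/3 − 20 − 10/3) = -5/6, so the A_1-coordinate is (-5/6)/(-5) = 1/6.
[A_1PA_3] = ½·(0·(10/3−0) + (13/3)·(0−0) + 2·(0−(10/3))) = ½·(0 + 0 − 20/3) = -10/3, so the A_2-coordinate is 2/3.
[A_1A_2P] = ½·(0·(5−(10/3)) + 6·(10/3−0) + (13/3)·(0−5)) = ½·(0 + 20 − 65/3) = -5/6, so the A_3-coordinate is 1/6.
Check: 1/6 + 2/3 + 1/6 = 1.

(1/6, 2/3, 1/6)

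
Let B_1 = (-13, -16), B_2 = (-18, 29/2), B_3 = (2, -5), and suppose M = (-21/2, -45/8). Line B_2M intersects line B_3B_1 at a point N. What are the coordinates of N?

(-8, -37/3)

Barycentric coordinates of M with respect to B_1B_2B_3: (1/2, 1/4, 1/4).
On side B_3B_1 the B_2-coordinate is zero; dropping M's B_2-weight 1/4 and renormalizing the remaining 1/4 : 1/2 gives weights 1/3, 2/3 on B_3, B_1.
N = (1/3)·(2, -5) + (2/3)·(-13, -16) = (-8, -37/3).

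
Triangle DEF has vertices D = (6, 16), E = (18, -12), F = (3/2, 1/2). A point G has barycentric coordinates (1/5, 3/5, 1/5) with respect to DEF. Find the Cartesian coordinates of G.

(123/10, -39/10)

G = (1/5)·D + (3/5)·E + (1/5)·F.
x-coordinate: (1/5)·6 + (3/5)·18 + (1/5)·(3/2) = 123/10.
y-coordinate: (1/5)·16 + (3/5)·(-12) + (1/5)·(1/2) = -39/10.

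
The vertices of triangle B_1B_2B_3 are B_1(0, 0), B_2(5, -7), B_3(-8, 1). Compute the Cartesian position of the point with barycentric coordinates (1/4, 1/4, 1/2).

(-11/4, -5/4)

M = (1/4)·B_1 + (1/4)·B_2 + (1/2)·B_3.
x-coordinate: (1/4)·0 + (1/4)·5 + (1/2)·(-8) = -11/4.
y-coordinate: (1/4)·0 + (1/4)·(-7) + (1/2)·1 = -5/4.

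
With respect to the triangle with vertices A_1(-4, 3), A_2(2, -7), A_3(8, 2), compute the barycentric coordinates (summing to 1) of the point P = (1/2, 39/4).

Signed area of the reference triangle: [A_1A_2A_3] = ½·((-4)·(-7−2) + 2·(2−3) + 8·(3−(-7))) = ½·(36 − 2 + 80) = 57.
[PA_2A_3] = ½·((1/2)·(-7−2) + 2·(2−(39/4)) + 8·(39/4−(-7))) = ½·(-9/2 − 31/2 + 134) = 57, so the A_1-coordinate is 57/57 = 1.
[A_1PA_3] = ½·((-4)·(39/4−2) + (1/2)·(2−3) + 8·(3−(39/4))) = ½·(-31 − 1/2 − 54) = -171/4, so the A_2-coordinate is -3/4.
[A_1A_2P] = ½·((-4)·(-7−(39/4)) + 2·(39/4−3) + (1/2)·(3−(-7))) = ½·(67 + 27/2 + 5) = 171/4, so the A_3-coordinate is 3/4.

(1, -3/4, 3/4)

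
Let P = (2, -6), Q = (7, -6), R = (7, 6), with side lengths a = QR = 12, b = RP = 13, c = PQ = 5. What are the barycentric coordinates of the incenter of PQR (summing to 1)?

The incenter has barycentric coordinates proportional to the opposite side lengths: (12 : 13 : 5).
Normalizing by 12+13+5 = 30 gives (2/5, 13/30, 1/6).

(2/5, 13/30, 1/6)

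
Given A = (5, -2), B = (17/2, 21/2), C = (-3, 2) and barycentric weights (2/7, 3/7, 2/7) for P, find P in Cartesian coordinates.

(59/14, 9/2)

P = (2/7)·A + (3/7)·B + (2/7)·C.
x-coordinate: (2/7)·5 + (3/7)·(17/2) + (2/7)·(-3) = 59/14.
y-coordinate: (2/7)·(-2) + (3/7)·(21/2) + (2/7)·2 = 9/2.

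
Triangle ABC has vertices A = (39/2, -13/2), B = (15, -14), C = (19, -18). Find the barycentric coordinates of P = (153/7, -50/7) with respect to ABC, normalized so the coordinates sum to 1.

Signed area of the reference triangle: [ABC] = ½·((39/2)·(-14−(-18)) + 15·(-18−(-13/2)) + 19·(-13/2−(-14))) = ½·(78 − 345/2 + 285/2) = 24.
[PBC] = ½·((153/7)·(-14−(-18)) + 15·(-18−(-50/7)) + 19·(-50/7−(-14))) = ½·(612/7 − 1140/7 + 912/7) = 192/7, so the A-coordinate is (192/7)/24 = 8/7.
[APC] = ½·((39/2)·(-50/7−(-18)) + (153/7)·(-18−(-13/2)) + 19·(-13/2−(-50/7))) = ½·(1482/7 − 3519/14 + 171/14) = -96/7, so the B-coordinate is -4/7.
[ABP] = ½·((39/2)·(-14−(-50/7)) + 15·(-50/7−(-13/2)) + (153/7)·(-13/2−(-14))) = ½·(-936/7 − 135/14 + 2295/14) = 72/7, so the C-coordinate is 3/7.
Check: 8/7 − 4/7 + 3/7 = 1.

(8/7, -4/7, 3/7)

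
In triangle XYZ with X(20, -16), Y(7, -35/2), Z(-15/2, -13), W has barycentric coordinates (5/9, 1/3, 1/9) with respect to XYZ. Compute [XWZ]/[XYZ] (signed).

The signed ratio [XWZ]/[XYZ] equals the barycentric coordinate of W at vertex Y, which is 1/3.

1/3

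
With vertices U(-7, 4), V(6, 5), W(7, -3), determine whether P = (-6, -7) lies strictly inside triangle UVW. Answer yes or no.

Barycentric coordinates of P: (36/35, -7/5, 48/35).
The three coordinates are positive, negative, positive; a point is interior exactly when all three are positive.

no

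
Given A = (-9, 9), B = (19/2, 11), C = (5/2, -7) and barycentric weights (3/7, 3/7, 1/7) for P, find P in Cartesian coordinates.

P = (3/7)·A + (3/7)·B + (1/7)·C.
x-coordinate: (3/7)·(-9) + (3/7)·(19/2) + (1/7)·(5/2) = 4/7.
y-coordinate: (3/7)·9 + (3/7)·11 + (1/7)·(-7) = 53/7.

(4/7, 53/7)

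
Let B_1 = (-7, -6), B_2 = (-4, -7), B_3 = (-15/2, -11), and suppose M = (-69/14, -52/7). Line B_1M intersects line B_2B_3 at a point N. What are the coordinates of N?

Barycentric coordinates of M with respect to B_1B_2B_3: (1/7, 5/7, 1/7).
On side B_2B_3 the B_1-coordinate is zero; dropping M's B_1-weight 1/7 and renormalizing the remaining 5/7 : 1/7 gives weights 5/6, 1/6 on B_2, B_3.
N = (5/6)·(-4, -7) + (1/6)·(-15/2, -11) = (-55/12, -23/3).

(-55/12, -23/3)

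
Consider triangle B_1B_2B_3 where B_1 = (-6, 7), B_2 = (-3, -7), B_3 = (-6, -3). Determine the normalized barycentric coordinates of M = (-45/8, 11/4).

Signed area of the reference triangle: [B_1B_2B_3] = ½·((-6)·(-7−(-3)) + (-3)·(-3−7) + (-6)·(7−(-7))) = ½·(24 + 30 − 84) = -15.
[MB_2B_3] = ½·((-45/8)·(-7−(-3)) + (-3)·(-3−(11/4)) + (-6)·(11/4−(-7))) = ½·(45/2 + 69/4 − 117/2) = -75/8, so the B_1-coordinate is (-75/8)/(-15) = 5/8.
[B_1MB_3] = ½·((-6)·(11/4−(-3)) + (-45/8)·(-3−7) + (-6)·(7−(11/4))) = ½·(-69/2 + 225/4 − 51/2) = -15/8, so the B_2-coordinate is 1/8.
[B_1B_2M] = ½·((-6)·(-7−(11/4)) + (-3)·(11/4−7) + (-45/8)·(7−(-7))) = ½·(117/2 + 51/4 − 315/4) = -15/4, so the B_3-coordinate is 1/4.
Check: 5/8 + 1/8 + 1/4 = 1.

(5/8, 1/8, 1/4)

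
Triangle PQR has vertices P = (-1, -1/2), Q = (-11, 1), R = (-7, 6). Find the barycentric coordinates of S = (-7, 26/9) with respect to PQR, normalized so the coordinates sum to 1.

Signed area of the reference triangle: [PQR] = ½·((-1)·(1−6) + (-11)·(6−(-1/2)) + (-7)·(-1/2−1)) = ½·(5 − 143/2 + 21/2) = -28.
[SQR] = ½·((-7)·(1−6) + (-11)·(6−(26/9)) + (-7)·(26/9−1)) = ½·(35 − 308/9 − 119/9) = -56/9, so the P-coordinate is (-56/9)/(-28) = 2/9.
[PSR] = ½·((-1)·(26/9−6) + (-7)·(6−(-1/2)) + (-7)·(-1/2−(26/9))) = ½·(28/9 − 91/2 + 427/18) = -28/3, so the Q-coordinate is 1/3.
[PQS] = ½·((-1)·(1−(26/9)) + (-11)·(26/9−(-1/2)) + (-7)·(-1/2−1)) = ½·(17/9 − 671/18 + 21/2) = -112/9, so the R-coordinate is 4/9.
Check: 2/9 + 1/3 + 4/9 = 1.

(2/9, 1/3, 4/9)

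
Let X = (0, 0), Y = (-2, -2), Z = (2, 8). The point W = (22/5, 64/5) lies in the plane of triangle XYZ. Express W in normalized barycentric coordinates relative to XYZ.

(2/5, -4/5, 7/5)

Signed area of the reference triangle: [XYZ] = ½·(0·(-2−8) + (-2)·(8−0) + 2·(0−(-2))) = ½·(0 − 16 + 4) = -6.
[WYZ] = ½·((22/5)·(-2−8) + (-2)·(8−(64/5)) + 2·(64/5−(-2))) = ½·(-44 + 48/5 + 148/5) = -12/5, so the X-coordinate is (-12/5)/(-6) = 2/5.
[XWZ] = ½·(0·(64/5−8) + (22/5)·(8−0) + 2·(0−(64/5))) = ½·(0 + 176/5 − 128/5) = 24/5, so the Y-coordinate is -4/5.
[XYW] = ½·(0·(-2−(64/5)) + (-2)·(64/5−0) + (22/5)·(0−(-2))) = ½·(0 − 128/5 + 44/5) = -42/5, so the Z-coordinate is 7/5.
Check: 2/5 − 4/5 + 7/5 = 1.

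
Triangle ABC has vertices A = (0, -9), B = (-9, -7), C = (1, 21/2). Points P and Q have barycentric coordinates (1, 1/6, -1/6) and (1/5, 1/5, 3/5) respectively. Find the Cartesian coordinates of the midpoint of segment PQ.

(-43/30, -529/120)

Barycentric coordinates of the midpoint are the average: (3/5, 11/60, 13/60).
Converting: (3/5)·A + (11/60)·B + (13/60)·C = (-43/30, -529/120).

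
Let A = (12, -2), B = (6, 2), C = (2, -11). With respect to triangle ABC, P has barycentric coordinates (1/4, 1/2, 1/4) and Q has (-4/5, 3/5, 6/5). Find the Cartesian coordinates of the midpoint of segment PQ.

(29/20, -253/40)

Barycentric coordinates of the midpoint are the average: (-11/40, 11/20, 29/40).
Converting: (-11/40)·A + (11/20)·B + (29/40)·C = (29/20, -253/40).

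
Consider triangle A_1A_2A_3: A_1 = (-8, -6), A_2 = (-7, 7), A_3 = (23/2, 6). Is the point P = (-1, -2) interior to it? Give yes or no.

Barycentric coordinates of P: (107/161, -4/161, 58/161).
The three coordinates are positive, negative, positive; a point is interior exactly when all three are positive.

no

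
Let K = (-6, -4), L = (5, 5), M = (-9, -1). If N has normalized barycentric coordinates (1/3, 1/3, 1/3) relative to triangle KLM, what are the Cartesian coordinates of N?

(-10/3, 0)

N = (1/3)·K + (1/3)·L + (1/3)·M.
x-coordinate: (1/3)·(-6) + (1/3)·5 + (1/3)·(-9) = -10/3.
y-coordinate: (1/3)·(-4) + (1/3)·5 + (1/3)·(-1) = 0.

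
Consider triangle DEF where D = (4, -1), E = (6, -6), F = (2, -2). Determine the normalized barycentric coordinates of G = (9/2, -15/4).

(1/4, 1/2, 1/4)

Signed area of the reference triangle: [DEF] = ½·(4·(-6−(-2)) + 6·(-2−(-1)) + 2·(-1−(-6))) = ½·(-16 − 6 + 10) = -6.
[GEF] = ½·((9/2)·(-6−(-2)) + 6·(-2−(-15/4)) + 2·(-15/4−(-6))) = ½·(-18 + 21/2 + 9/2) = -3/2, so the D-coordinate is (-3/2)/(-6) = 1/4.
[DGF] = ½·(4·(-15/4−(-2)) + (9/2)·(-2−(-1)) + 2·(-1−(-15/4))) = ½·(-7 − 9/2 + 11/2) = -3, so the E-coordinate is 1/2.
[DEG] = ½·(4·(-6−(-15/4)) + 6·(-15/4−(-1)) + (9/2)·(-1−(-6))) = ½·(-9 − 33/2 + 45/2) = -3/2, so the F-coordinate is 1/4.
Check: 1/4 + 1/2 + 1/4 = 1.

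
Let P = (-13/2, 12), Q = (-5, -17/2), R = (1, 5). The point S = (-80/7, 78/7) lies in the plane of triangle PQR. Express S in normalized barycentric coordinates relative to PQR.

(10/7, 2/7, -5/7)

Signed area of the reference triangle: [PQR] = ½·((-13/2)·(-17/2−5) + (-5)·(5−12) + 1·(12−(-17/2))) = ½·(351/4 + 35 + 41/2) = 573/8.
[SQR] = ½·((-80/7)·(-17/2−5) + (-5)·(5−(78/7)) + 1·(78/7−(-17/2))) = ½·(1080/7 + 215/7 + 275/14) = 2865/28, so the P-coordinate is (2865/28)/(573/8) = 10/7.
[PSR] = ½·((-13/2)·(78/7−5) + (-80/7)·(5−12) + 1·(12−(78/7))) = ½·(-559/14 + 80 + 6/7) = 573/28, so the Q-coordinate is 2/7.
[PQS] = ½·((-13/2)·(-17/2−(78/7)) + (-5)·(78/7−12) + (-80/7)·(12−(-17/2))) = ½·(3575/28 + 30/7 − 1640/7) = -2865/56, so the R-coordinate is -5/7.
Check: 10/7 + 2/7 − 5/7 = 1.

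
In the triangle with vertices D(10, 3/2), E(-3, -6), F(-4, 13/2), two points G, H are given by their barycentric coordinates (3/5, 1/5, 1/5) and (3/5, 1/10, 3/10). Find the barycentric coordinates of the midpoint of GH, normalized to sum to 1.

Since both coordinate triples sum to 1, the midpoint's barycentrics are the componentwise average.
(3/5+3/5)/2 = 3/5; similarly 3/20 and 1/4.

(3/5, 3/20, 1/4)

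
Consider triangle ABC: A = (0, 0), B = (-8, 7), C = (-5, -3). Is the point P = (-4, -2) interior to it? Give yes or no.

yes

Barycentric coordinates of P: (13/59, 2/59, 44/59).
The three coordinates are positive, positive, positive; a point is interior exactly when all three are positive.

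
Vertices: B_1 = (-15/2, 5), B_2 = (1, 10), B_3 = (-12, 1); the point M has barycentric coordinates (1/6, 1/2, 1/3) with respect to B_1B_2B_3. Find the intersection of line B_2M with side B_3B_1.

(-21/2, 7/3)

Line B_2M meets B_3B_1 where the B_2-coordinate vanishes; zeroing M's B_2-weight and renormalizing leaves B_3, B_1-weights 1/3 : 1/6 → (2/3, 1/3).
So N = (2/3)·B_3 + (1/3)·B_1 = (-21/2, 7/3).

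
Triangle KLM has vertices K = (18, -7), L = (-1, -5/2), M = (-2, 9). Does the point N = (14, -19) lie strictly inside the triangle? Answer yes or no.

no

Barycentric coordinates of N: (78/107, 152/107, -123/107).
The three coordinates are positive, positive, negative; a point is interior exactly when all three are positive.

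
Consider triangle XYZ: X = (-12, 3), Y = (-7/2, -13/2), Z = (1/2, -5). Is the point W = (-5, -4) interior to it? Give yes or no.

Barycentric coordinates of W: (7/29, 18/29, 4/29).
The three coordinates are positive, positive, positive; a point is interior exactly when all three are positive.

yes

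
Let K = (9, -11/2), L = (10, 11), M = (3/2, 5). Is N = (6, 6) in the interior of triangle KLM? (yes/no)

yes

Barycentric coordinates of N: (74/537, 73/179, 244/537).
The three coordinates are positive, positive, positive; a point is interior exactly when all three are positive.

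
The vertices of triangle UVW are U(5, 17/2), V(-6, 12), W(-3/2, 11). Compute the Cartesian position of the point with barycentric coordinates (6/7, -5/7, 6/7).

P = (6/7)·U + (-5/7)·V + (6/7)·W.
x-coordinate: (6/7)·5 + (-5/7)·(-6) + (6/7)·(-3/2) = 51/7.
y-coordinate: (6/7)·(17/2) + (-5/7)·12 + (6/7)·11 = 57/7.

(51/7, 57/7)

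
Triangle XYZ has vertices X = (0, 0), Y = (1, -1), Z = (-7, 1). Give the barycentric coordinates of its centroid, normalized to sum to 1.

The centroid is the average of the vertices, so each weight is 1/3.

(1/3, 1/3, 1/3)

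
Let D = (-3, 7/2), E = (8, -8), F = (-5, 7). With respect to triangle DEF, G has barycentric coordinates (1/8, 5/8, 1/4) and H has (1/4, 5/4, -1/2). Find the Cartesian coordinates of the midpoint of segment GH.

(121/16, -247/32)

Barycentric coordinates of the midpoint are the average: (3/16, 15/16, -1/8).
Converting: (3/16)·D + (15/16)·E + (-1/8)·F = (121/16, -247/32).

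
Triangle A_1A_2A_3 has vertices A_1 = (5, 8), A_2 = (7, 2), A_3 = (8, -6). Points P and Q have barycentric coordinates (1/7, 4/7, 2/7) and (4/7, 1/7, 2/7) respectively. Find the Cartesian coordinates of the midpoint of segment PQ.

(46/7, 13/7)

Barycentric coordinates of the midpoint are the average: (5/14, 5/14, 2/7).
Converting: (5/14)·A_1 + (5/14)·A_2 + (2/7)·A_3 = (46/7, 13/7).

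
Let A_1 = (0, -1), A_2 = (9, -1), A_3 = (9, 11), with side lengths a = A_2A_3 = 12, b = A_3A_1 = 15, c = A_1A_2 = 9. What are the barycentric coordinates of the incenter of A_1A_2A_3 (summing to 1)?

(1/3, 5/12, 1/4)

The incenter has barycentric coordinates proportional to the opposite side lengths: (12 : 15 : 9).
Normalizing by 12+15+9 = 36 gives (1/3, 5/12, 1/4).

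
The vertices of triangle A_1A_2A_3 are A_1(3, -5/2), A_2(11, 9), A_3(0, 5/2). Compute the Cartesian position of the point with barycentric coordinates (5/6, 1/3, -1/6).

P = (5/6)·A_1 + (1/3)·A_2 + (-1/6)·A_3.
x-coordinate: (5/6)·3 + (1/3)·11 + (-1/6)·0 = 37/6.
y-coordinate: (5/6)·(-5/2) + (1/3)·9 + (-1/6)·(5/2) = 1/2.

(37/6, 1/2)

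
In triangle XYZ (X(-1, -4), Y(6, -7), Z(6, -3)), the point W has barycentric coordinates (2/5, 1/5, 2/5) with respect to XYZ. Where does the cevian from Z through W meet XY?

Line ZW meets XY where the Z-coordinate vanishes; zeroing W's Z-weight and renormalizing leaves X, Y-weights 2/5 : 1/5 → (2/3, 1/3).
So V = (2/3)·X + (1/3)·Y = (4/3, -5).

(4/3, -5)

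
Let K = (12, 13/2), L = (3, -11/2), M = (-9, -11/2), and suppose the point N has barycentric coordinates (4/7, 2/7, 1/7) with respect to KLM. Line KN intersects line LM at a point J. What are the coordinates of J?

(-1, -11/2)

Line KN meets LM where the K-coordinate vanishes; zeroing N's K-weight and renormalizing leaves L, M-weights 2/7 : 1/7 → (2/3, 1/3).
So J = (2/3)·L + (1/3)·M = (-1, -11/2).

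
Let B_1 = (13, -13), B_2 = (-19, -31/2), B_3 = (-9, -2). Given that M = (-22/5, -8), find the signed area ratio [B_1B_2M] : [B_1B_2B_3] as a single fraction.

1/2

[B_1B_2B_3] = ½·(13·(-31/2−(-2)) + (-19)·(-2−(-13)) + (-9)·(-13−(-31/2))) = ½·(-351/2 − 209 − 45/2) = -407/2.
[B_1B_2M] = ½·(13·(-31/2−(-8)) + (-19)·(-8−(-13)) + (-22/5)·(-13−(-31/2))) = ½·(-195/2 − 95 − 11) = -407/4, so the ratio is (-407/4)/(-407/2) = 1/2.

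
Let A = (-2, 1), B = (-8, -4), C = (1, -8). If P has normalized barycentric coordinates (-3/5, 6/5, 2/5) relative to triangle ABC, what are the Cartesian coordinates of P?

(-8, -43/5)

P = (-3/5)·A + (6/5)·B + (2/5)·C.
x-coordinate: (-3/5)·(-2) + (6/5)·(-8) + (2/5)·1 = -8.
y-coordinate: (-3/5)·1 + (6/5)·(-4) + (2/5)·(-8) = -43/5.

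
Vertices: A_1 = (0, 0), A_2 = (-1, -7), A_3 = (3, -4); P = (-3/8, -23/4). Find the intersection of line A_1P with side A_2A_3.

Barycentric coordinates of P with respect to A_1A_2A_3: (1/8, 3/4, 1/8).
On side A_2A_3 the A_1-coordinate is zero; dropping P's A_1-weight 1/8 and renormalizing the remaining 3/4 : 1/8 gives weights 6/7, 1/7 on A_2, A_3.
Q = (6/7)·(-1, -7) + (1/7)·(3, -4) = (-3/7, -46/7).

(-3/7, -46/7)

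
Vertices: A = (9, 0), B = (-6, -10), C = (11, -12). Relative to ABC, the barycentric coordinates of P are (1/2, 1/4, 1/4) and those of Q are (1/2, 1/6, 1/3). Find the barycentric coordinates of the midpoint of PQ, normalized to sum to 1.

(1/2, 5/24, 7/24)

Since both coordinate triples sum to 1, the midpoint's barycentrics are the componentwise average.
(1/2+1/2)/2 = 1/2; similarly 5/24 and 7/24.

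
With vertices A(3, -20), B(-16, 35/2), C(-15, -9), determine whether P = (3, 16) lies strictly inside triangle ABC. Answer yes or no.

Barycentric coordinates of P: (251/233, 324/233, -342/233).
The three coordinates are positive, positive, negative; a point is interior exactly when all three are positive.

no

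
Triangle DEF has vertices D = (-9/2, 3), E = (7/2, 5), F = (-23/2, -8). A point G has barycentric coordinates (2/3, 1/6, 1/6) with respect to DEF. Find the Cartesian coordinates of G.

G = (2/3)·D + (1/6)·E + (1/6)·F.
x-coordinate: (2/3)·(-9/2) + (1/6)·(7/2) + (1/6)·(-23/2) = -13/3.
y-coordinate: (2/3)·3 + (1/6)·5 + (1/6)·(-8) = 3/2.

(-13/3, 3/2)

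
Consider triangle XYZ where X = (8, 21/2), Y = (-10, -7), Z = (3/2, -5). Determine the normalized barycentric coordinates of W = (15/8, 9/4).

(1/2, 1/4, 1/4)

Signed area of the reference triangle: [XYZ] = ½·(8·(-7−(-5)) + (-10)·(-5−(21/2)) + (3/2)·(21/2−(-7))) = ½·(-16 + 155 + 105/4) = 661/8.
[WYZ] = ½·((15/8)·(-7−(-5)) + (-10)·(-5−(9/4)) + (3/2)·(9/4−(-7))) = ½·(-15/4 + 145/2 + 111/8) = 661/16, so the X-coordinate is (661/16)/(661/8) = 1/2.
[XWZ] = ½·(8·(9/4−(-5)) + (15/8)·(-5−(21/2)) + (3/2)·(21/2−(9/4))) = ½·(58 − 465/16 + 99/8) = 661/32, so the Y-coordinate is 1/4.
[XYW] = ½·(8·(-7−(9/4)) + (-10)·(9/4−(21/2)) + (15/8)·(21/2−(-7))) = ½·(-74 + 165/2 + 525/16) = 661/32, so the Z-coordinate is 1/4.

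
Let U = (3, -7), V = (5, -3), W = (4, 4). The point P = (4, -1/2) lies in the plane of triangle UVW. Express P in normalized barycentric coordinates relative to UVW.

(1/4, 1/4, 1/2)

Signed area of the reference triangle: [UVW] = ½·(3·(-3−4) + 5·(4−(-7)) + 4·(-7−(-3))) = ½·(-21 + 55 − 16) = 9.
[PVW] = ½·(4·(-3−4) + 5·(4−(-1/2)) + 4·(-1/2−(-3))) = ½·(-28 + 45/2 + 10) = 9/4, so the U-coordinate is (9/4)/9 = 1/4.
[UPW] = ½·(3·(-1/2−4) + 4·(4−(-7)) + 4·(-7−(-1/2))) = ½·(-27/2 + 44 − 26) = 9/4, so the V-coordinate is 1/4.
[UVP] = ½·(3·(-3−(-1/2)) + 5·(-1/2−(-7)) + 4·(-7−(-3))) = ½·(-15/2 + 65/2 − 16) = 9/2, so the W-coordinate is 1/2.
Check: 1/4 + 1/4 + 1/2 = 1.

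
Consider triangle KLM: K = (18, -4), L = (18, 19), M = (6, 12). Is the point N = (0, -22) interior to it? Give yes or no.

no

Barycentric coordinates of N: (61/46, -42/23, 3/2).
The three coordinates are positive, negative, positive; a point is interior exactly when all three are positive.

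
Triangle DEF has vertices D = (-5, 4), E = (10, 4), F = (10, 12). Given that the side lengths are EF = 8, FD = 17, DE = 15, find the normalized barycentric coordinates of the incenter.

The incenter has barycentric coordinates proportional to the opposite side lengths: (8 : 17 : 15).
Normalizing by 8+17+15 = 40 gives (1/5, 17/40, 3/8).

(1/5, 17/40, 3/8)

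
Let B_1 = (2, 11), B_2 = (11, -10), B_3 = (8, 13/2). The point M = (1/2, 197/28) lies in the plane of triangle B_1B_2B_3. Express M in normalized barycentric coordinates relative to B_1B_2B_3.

(10/7, 5/14, -11/14)

Signed area of the reference triangle: [B_1B_2B_3] = ½·(2·(-10−(13/2)) + 11·(13/2−11) + 8·(11−(-10))) = ½·(-33 − 99/2 + 168) = 171/4.
[MB_2B_3] = ½·((1/2)·(-10−(13/2)) + 11·(13/2−(197/28)) + 8·(197/28−(-10))) = ½·(-33/4 − 165/28 + 954/7) = 855/14, so the B_1-coordinate is (855/14)/(171/4) = 10/7.
[B_1MB_3] = ½·(2·(197/28−(13/2)) + (1/2)·(13/2−11) + 8·(11−(197/28))) = ½·(15/14 − 9/4 + 222/7) = 855/56, so the B_2-coordinate is 5/14.
[B_1B_2M] = ½·(2·(-10−(197/28)) + 11·(197/28−11) + (1/2)·(11−(-10))) = ½·(-477/14 − 1221/28 + 21/2) = -1881/56, so the B_3-coordinate is -11/14.
Check: 10/7 + 5/14 − 11/14 = 1.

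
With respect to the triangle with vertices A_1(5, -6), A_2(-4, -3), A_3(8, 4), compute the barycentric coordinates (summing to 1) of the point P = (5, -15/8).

(1/2, 1/8, 3/8)

Signed area of the reference triangle: [A_1A_2A_3] = ½·(5·(-3−4) + (-4)·(4−(-6)) + 8·(-6−(-3))) = ½·(-35 − 40 − 24) = -99/2.
[PA_2A_3] = ½·(5·(-3−4) + (-4)·(4−(-15/8)) + 8·(-15/8−(-3))) = ½·(-35 − 47/2 + 9) = -99/4, so the A_1-coordinate is (-99/4)/(-99/2) = 1/2.
[A_1PA_3] = ½·(5·(-15/8−4) + 5·(4−(-6)) + 8·(-6−(-15/8))) = ½·(-235/8 + 50 − 33) = -99/16, so the A_2-coordinate is 1/8.
[A_1A_2P] = ½·(5·(-3−(-15/8)) + (-4)·(-15/8−(-6)) + 5·(-6−(-3))) = ½·(-45/8 − 33/2 − 15) = -297/16, so the A_3-coordinate is 3/8.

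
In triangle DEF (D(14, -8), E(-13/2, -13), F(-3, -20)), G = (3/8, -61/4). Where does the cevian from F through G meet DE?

Barycentric coordinates of G with respect to DEF: (1/4, 1/4, 1/2).
On side DE the F-coordinate is zero; dropping G's F-weight 1/2 and renormalizing the remaining 1/4 : 1/4 gives weights 1/2, 1/2 on D, E.
H = (1/2)·(14, -8) + (1/2)·(-13/2, -13) = (15/4, -21/2).

(15/4, -21/2)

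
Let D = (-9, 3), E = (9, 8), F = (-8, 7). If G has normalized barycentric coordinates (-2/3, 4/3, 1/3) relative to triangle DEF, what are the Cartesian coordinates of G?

(46/3, 11)

G = (-2/3)·D + (4/3)·E + (1/3)·F.
x-coordinate: (-2/3)·(-9) + (4/3)·9 + (1/3)·(-8) = 46/3.
y-coordinate: (-2/3)·3 + (4/3)·8 + (1/3)·7 = 11.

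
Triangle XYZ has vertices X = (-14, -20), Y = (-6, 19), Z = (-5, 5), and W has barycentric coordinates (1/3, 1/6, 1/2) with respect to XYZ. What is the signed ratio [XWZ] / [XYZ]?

The signed ratio [XWZ]/[XYZ] equals the barycentric coordinate of W at vertex Y, which is 1/6.

1/6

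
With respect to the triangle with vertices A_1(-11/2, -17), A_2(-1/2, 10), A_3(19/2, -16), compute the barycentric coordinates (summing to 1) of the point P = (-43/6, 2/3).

(2/3, 2/3, -1/3)

Signed area of the reference triangle: [A_1A_2A_3] = ½·((-11/2)·(10−(-16)) + (-1/2)·(-16−(-17)) + (19/2)·(-17−10)) = ½·(-143 − 1/2 − 513/2) = -200.
[PA_2A_3] = ½·((-43/6)·(10−(-16)) + (-1/2)·(-16−(2/3)) + (19/2)·(2/3−10)) = ½·(-559/3 + 25/3 − 266/3) = -400/3, so the A_1-coordinate is (-400/3)/(-200) = 2/3.
[A_1PA_3] = ½·((-11/2)·(2/3−(-16)) + (-43/6)·(-16−(-17)) + (19/2)·(-17−(2/3))) = ½·(-275/3 − 43/6 − 1007/6) = -400/3, so the A_2-coordinate is 2/3.
[A_1A_2P] = ½·((-11/2)·(10−(2/3)) + (-1/2)·(2/3−(-17)) + (-43/6)·(-17−10)) = ½·(-154/3 − 53/6 + 387/2) = 200/3, so the A_3-coordinate is -1/3.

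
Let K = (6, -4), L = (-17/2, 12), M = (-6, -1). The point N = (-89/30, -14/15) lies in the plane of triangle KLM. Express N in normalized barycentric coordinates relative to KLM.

Signed area of the reference triangle: [KLM] = ½·(6·(12−(-1)) + (-17/2)·(-1−(-4)) + (-6)·(-4−12)) = ½·(78 − 51/2 + 96) = 297/4.
[NLM] = ½·((-89/30)·(12−(-1)) + (-17/2)·(-1−(-14/15)) + (-6)·(-14/15−12)) = ½·(-1157/30 + 17/30 + 388/5) = 99/5, so the K-coordinate is (99/5)/(297/4) = 4/15.
[KNM] = ½·(6·(-14/15−(-1)) + (-89/30)·(-1−(-4)) + (-6)·(-4−(-14/15))) = ½·(2/5 − 89/10 + 92/5) = 99/20, so the L-coordinate is 1/15.
[KLN] = ½·(6·(12−(-14/15)) + (-17/2)·(-14/15−(-4)) + (-89/30)·(-4−12)) = ½·(388/5 − 391/15 + 712/15) = 99/2, so the M-coordinate is 2/3.

(4/15, 1/15, 2/3)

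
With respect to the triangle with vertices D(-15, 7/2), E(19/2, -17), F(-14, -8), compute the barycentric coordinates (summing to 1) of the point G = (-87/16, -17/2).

(1/4, 3/8, 3/8)

Signed area of the reference triangle: [DEF] = ½·((-15)·(-17−(-8)) + (19/2)·(-8−(7/2)) + (-14)·(7/2−(-17))) = ½·(135 − 437/4 − 287) = -1045/8.
[GEF] = ½·((-87/16)·(-17−(-8)) + (19/2)·(-8−(-17/2)) + (-14)·(-17/2−(-17))) = ½·(783/16 + 19/4 − 119) = -1045/32, so the D-coordinate is (-1045/32)/(-1045/8) = 1/4.
[DGF] = ½·((-15)·(-17/2−(-8)) + (-87/16)·(-8−(7/2)) + (-14)·(7/2−(-17/2))) = ½·(15/2 + 2001/32 − 168) = -3135/64, so the E-coordinate is 3/8.
[DEG] = ½·((-15)·(-17−(-17/2)) + (19/2)·(-17/2−(7/2)) + (-87/16)·(7/2−(-17))) = ½·(255/2 − 114 − 3567/32) = -3135/64, so the F-coordinate is 3/8.
Check: 1/4 + 3/8 + 3/8 = 1.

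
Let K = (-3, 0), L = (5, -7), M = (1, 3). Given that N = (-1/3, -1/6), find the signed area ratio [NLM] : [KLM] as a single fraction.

1/2

[KLM] = ½·((-3)·(-7−3) + 5·(3−0) + 1·(0−(-7))) = ½·(30 + 15 + 7) = 26.
[NLM] = ½·((-1/3)·(-7−3) + 5·(3−(-1/6)) + 1·(-1/6−(-7))) = ½·(10/3 + 95/6 + 41/6) = 13, so the ratio is 13/26 = 1/2.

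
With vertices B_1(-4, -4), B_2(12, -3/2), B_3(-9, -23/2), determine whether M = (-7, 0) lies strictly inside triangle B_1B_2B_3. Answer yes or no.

no

Barycentric coordinates of M: (443/215, -17/43, -143/215).
The three coordinates are positive, negative, negative; a point is interior exactly when all three are positive.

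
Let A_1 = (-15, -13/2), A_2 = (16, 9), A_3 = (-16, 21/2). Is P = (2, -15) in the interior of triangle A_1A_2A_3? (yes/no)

Barycentric coordinates of P: (1578/1085, 561/1085, -34/35).
The three coordinates are positive, positive, negative; a point is interior exactly when all three are positive.

no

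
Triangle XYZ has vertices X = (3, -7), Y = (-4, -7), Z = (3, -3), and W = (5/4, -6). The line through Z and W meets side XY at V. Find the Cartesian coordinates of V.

(2/3, -7)

Barycentric coordinates of W with respect to XYZ: (1/2, 1/4, 1/4).
On side XY the Z-coordinate is zero; dropping W's Z-weight 1/4 and renormalizing the remaining 1/2 : 1/4 gives weights 2/3, 1/3 on X, Y.
V = (2/3)·(3, -7) + (1/3)·(-4, -7) = (2/3, -7).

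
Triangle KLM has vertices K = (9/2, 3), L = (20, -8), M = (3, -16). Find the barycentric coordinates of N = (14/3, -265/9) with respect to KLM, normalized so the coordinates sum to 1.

Signed area of the reference triangle: [KLM] = ½·((9/2)·(-8−(-16)) + 20·(-16−3) + 3·(3−(-8))) = ½·(36 − 380 + 33) = -311/2.
[NLM] = ½·((14/3)·(-8−(-16)) + 20·(-16−(-265/9)) + 3·(-265/9−(-8))) = ½·(112/3 + 2420/9 − 193/3) = 2177/18, so the K-coordinate is (2177/18)/(-311/2) = -7/9.
[KNM] = ½·((9/2)·(-265/9−(-16)) + (14/3)·(-16−3) + 3·(3−(-265/9))) = ½·(-121/2 − 266/3 + 292/3) = -311/12, so the L-coordinate is 1/6.
[KLN] = ½·((9/2)·(-8−(-265/9)) + 20·(-265/9−3) + (14/3)·(3−(-8))) = ½·(193/2 − 5840/9 + 154/3) = -9019/36, so the M-coordinate is 29/18.
Check: -7/9 + 1/6 + 29/18 = 1.

(-7/9, 1/6, 29/18)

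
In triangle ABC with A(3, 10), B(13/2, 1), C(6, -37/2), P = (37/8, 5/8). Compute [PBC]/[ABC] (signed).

1/2

[ABC] = ½·(3·(1−(-37/2)) + (13/2)·(-37/2−10) + 6·(10−1)) = ½·(117/2 − 741/4 + 54) = -291/8.
[PBC] = ½·((37/8)·(1−(-37/2)) + (13/2)·(-37/2−(5/8)) + 6·(5/8−1)) = ½·(1443/16 − 1989/16 − 9/4) = -291/16, so the ratio is (-291/16)/(-291/8) = 1/2.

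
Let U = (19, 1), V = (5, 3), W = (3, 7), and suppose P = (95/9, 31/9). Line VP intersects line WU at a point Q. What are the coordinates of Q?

(85/7, 25/7)

Barycentric coordinates of P with respect to UVW: (4/9, 2/9, 1/3).
On side WU the V-coordinate is zero; dropping P's V-weight 2/9 and renormalizing the remaining 1/3 : 4/9 gives weights 3/7, 4/7 on W, U.
Q = (3/7)·(3, 7) + (4/7)·(19, 1) = (85/7, 25/7).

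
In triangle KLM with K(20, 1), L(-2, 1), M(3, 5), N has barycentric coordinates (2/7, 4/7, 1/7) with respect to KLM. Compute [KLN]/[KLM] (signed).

1/7

The signed ratio [KLN]/[KLM] equals the barycentric coordinate of N at vertex M, which is 1/7.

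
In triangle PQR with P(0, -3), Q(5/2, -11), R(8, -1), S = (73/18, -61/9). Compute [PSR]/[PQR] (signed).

5/9

[PQR] = ½·(0·(-11−(-1)) + (5/2)·(-1−(-3)) + 8·(-3−(-11))) = ½·(0 + 5 + 64) = 69/2.
[PSR] = ½·(0·(-61/9−(-1)) + (73/18)·(-1−(-3)) + 8·(-3−(-61/9))) = ½·(0 + 73/9 + 272/9) = 115/6, so the ratio is (115/6)/(69/2) = 5/9.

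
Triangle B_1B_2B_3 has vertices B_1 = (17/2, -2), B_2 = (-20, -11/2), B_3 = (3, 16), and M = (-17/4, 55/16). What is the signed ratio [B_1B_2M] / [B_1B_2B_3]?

3/8

[B_1B_2B_3] = ½·((17/2)·(-11/2−16) + (-20)·(16−(-2)) + 3·(-2−(-11/2))) = ½·(-731/4 − 360 + 21/2) = -2129/8.
[B_1B_2M] = ½·((17/2)·(-11/2−(55/16)) + (-20)·(55/16−(-2)) + (-17/4)·(-2−(-11/2))) = ½·(-2431/32 − 435/4 − 119/8) = -6387/64, so the ratio is (-6387/64)/(-2129/8) = 3/8.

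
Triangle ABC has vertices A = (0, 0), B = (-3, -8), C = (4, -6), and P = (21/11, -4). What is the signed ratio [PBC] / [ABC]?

[ABC] = ½·(0·(-8−(-6)) + (-3)·(-6−0) + 4·(0−(-8))) = ½·(0 + 18 + 32) = 25.
[PBC] = ½·((21/11)·(-8−(-6)) + (-3)·(-6−(-4)) + 4·(-4−(-8))) = ½·(-42/11 + 6 + 16) = 100/11, so the ratio is (100/11)/25 = 4/11.

4/11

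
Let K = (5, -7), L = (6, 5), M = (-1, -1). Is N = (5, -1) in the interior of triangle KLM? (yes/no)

yes

Barycentric coordinates of N: (6/13, 6/13, 1/13).
The three coordinates are positive, positive, positive; a point is interior exactly when all three are positive.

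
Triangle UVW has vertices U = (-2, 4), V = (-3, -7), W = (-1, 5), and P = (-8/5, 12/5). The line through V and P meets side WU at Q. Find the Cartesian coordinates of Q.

Barycentric coordinates of P with respect to UVW: (1/5, 1/5, 3/5).
On side WU the V-coordinate is zero; dropping P's V-weight 1/5 and renormalizing the remaining 3/5 : 1/5 gives weights 3/4, 1/4 on W, U.
Q = (3/4)·(-1, 5) + (1/4)·(-2, 4) = (-5/4, 19/4).

(-5/4, 19/4)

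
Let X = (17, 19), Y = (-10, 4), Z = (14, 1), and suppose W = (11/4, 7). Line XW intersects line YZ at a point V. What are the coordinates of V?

(-2, 3)

Barycentric coordinates of W with respect to XYZ: (1/4, 1/2, 1/4).
On side YZ the X-coordinate is zero; dropping W's X-weight 1/4 and renormalizing the remaining 1/2 : 1/4 gives weights 2/3, 1/3 on Y, Z.
V = (2/3)·(-10, 4) + (1/3)·(14, 1) = (-2, 3).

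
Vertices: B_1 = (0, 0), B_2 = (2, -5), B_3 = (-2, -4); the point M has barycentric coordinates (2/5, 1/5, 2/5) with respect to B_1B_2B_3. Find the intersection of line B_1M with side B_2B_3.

Line B_1M meets B_2B_3 where the B_1-coordinate vanishes; zeroing M's B_1-weight and renormalizing leaves B_2, B_3-weights 1/5 : 2/5 → (1/3, 2/3).
So N = (1/3)·B_2 + (2/3)·B_3 = (-2/3, -13/3).

(-2/3, -13/3)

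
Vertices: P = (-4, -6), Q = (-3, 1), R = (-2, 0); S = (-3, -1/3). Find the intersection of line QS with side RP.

Barycentric coordinates of S with respect to PQR: (1/6, 2/3, 1/6).
On side RP the Q-coordinate is zero; dropping S's Q-weight 2/3 and renormalizing the remaining 1/6 : 1/6 gives weights 1/2, 1/2 on R, P.
T = (1/2)·(-2, 0) + (1/2)·(-4, -6) = (-3, -3).

(-3, -3)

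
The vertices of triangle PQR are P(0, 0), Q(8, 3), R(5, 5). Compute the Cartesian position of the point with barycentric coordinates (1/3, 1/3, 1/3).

(13/3, 8/3)

S = (1/3)·P + (1/3)·Q + (1/3)·R.
x-coordinate: (1/3)·0 + (1/3)·8 + (1/3)·5 = 13/3.
y-coordinate: (1/3)·0 + (1/3)·3 + (1/3)·5 = 8/3.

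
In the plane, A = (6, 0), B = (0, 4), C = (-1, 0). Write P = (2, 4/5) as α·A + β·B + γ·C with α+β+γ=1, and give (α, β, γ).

(2/5, 1/5, 2/5)

Signed area of the reference triangle: [ABC] = ½·(6·(4−0) + 0·(0−0) + (-1)·(0−4)) = ½·(24 + 0 + 4) = 14.
[PBC] = ½·(2·(4−0) + 0·(0−(4/5)) + (-1)·(4/5−4)) = ½·(8 + 0 + 16/5) = 28/5, so the A-coordinate is (28/5)/14 = 2/5.
[APC] = ½·(6·(4/5−0) + 2·(0−0) + (-1)·(0−(4/5))) = ½·(24/5 + 0 + 4/5) = 14/5, so the B-coordinate is 1/5.
[ABP] = ½·(6·(4−(4/5)) + 0·(4/5−0) + 2·(0−4)) = ½·(96/5 + 0 − 8) = 28/5, so the C-coordinate is 2/5.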